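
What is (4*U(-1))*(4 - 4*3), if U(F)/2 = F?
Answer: 64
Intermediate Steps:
U(F) = 2*F
(4*U(-1))*(4 - 4*3) = (4*(2*(-1)))*(4 - 4*3) = (4*(-2))*(4 - 12) = -8*(-8) = 64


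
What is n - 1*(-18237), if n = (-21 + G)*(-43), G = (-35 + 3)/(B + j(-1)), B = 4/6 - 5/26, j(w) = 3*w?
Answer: 3663252/197 ≈ 18595.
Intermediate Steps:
B = 37/78 (B = 4*(1/6) - 5*1/26 = 2/3 - 5/26 = 37/78 ≈ 0.47436)
G = 2496/197 (G = (-35 + 3)/(37/78 + 3*(-1)) = -32/(37/78 - 3) = -32/(-197/78) = -32*(-78/197) = 2496/197 ≈ 12.670)
n = 70563/197 (n = (-21 + 2496/197)*(-43) = -1641/197*(-43) = 70563/197 ≈ 358.19)
n - 1*(-18237) = 70563/197 - 1*(-18237) = 70563/197 + 18237 = 3663252/197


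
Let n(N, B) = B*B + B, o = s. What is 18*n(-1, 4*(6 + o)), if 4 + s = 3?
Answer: 7560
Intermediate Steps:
s = -1 (s = -4 + 3 = -1)
o = -1
n(N, B) = B + B**2 (n(N, B) = B**2 + B = B + B**2)
18*n(-1, 4*(6 + o)) = 18*((4*(6 - 1))*(1 + 4*(6 - 1))) = 18*((4*5)*(1 + 4*5)) = 18*(20*(1 + 20)) = 18*(20*21) = 18*420 = 7560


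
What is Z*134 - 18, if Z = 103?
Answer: 13784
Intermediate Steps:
Z*134 - 18 = 103*134 - 18 = 13802 - 18 = 13784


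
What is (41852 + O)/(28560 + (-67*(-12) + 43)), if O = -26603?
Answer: 15249/29407 ≈ 0.51855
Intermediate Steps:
(41852 + O)/(28560 + (-67*(-12) + 43)) = (41852 - 26603)/(28560 + (-67*(-12) + 43)) = 15249/(28560 + (804 + 43)) = 15249/(28560 + 847) = 15249/29407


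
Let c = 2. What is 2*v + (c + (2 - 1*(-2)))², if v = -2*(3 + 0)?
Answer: 24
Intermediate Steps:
v = -6 (v = -2*3 = -6)
2*v + (c + (2 - 1*(-2)))² = 2*(-6) + (2 + (2 - 1*(-2)))² = -12 + (2 + (2 + 2))² = -12 + (2 + 4)² = -12 + 6² = -12 + 36 = 24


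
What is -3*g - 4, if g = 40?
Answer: -124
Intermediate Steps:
-3*g - 4 = -3*40 - 4 = -120 - 4 = -124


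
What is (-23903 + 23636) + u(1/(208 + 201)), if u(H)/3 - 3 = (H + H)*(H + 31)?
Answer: -43082418/167281 ≈ -257.54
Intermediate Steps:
u(H) = 9 + 6*H*(31 + H) (u(H) = 9 + 3*((H + H)*(H + 31)) = 9 + 3*((2*H)*(31 + H)) = 9 + 3*(2*H*(31 + H)) = 9 + 6*H*(31 + H))
(-23903 + 23636) + u(1/(208 + 201)) = (-23903 + 23636) + (9 + 6*(1/(208 + 201))² + 186/(208 + 201)) = -267 + (9 + 6*(1/409)² + 186/409) = -267 + (9 + 6*(1/409)² + 186*(1/409)) = -267 + (9 + 6*(1/167281) + 186/409) = -267 + (9 + 6/167281 + 186/409) = -267 + 1581609/167281 = -43082418/167281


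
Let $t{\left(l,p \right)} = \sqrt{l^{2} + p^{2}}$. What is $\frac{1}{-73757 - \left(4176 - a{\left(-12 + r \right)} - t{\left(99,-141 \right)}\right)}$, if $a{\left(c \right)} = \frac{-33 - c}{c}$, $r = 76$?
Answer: $- \frac{35468864}{2764235227001} - \frac{4096 \sqrt{3298}}{8292705681003} \approx -1.286 \cdot 10^{-5}$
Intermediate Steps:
$a{\left(c \right)} = \frac{-33 - c}{c}$
$\frac{1}{-73757 - \left(4176 - a{\left(-12 + r \right)} - t{\left(99,-141 \right)}\right)} = \frac{1}{-73757 - \left(4176 - \sqrt{99^{2} + \left(-141\right)^{2}} - \frac{-33 - \left(-12 + 76\right)}{-12 + 76}\right)} = \frac{1}{-73757 - \left(4176 - \sqrt{9801 + 19881} - \frac{-33 - 64}{64}\right)} = \frac{1}{-73757 - \left(4176 - 3 \sqrt{3298} - \frac{-33 - 64}{64}\right)} = \frac{1}{-73757 - \left(\frac{267361}{64} - 3 \sqrt{3298}\right)} = \frac{1}{- \frac{4987809}{64} + 3 \sqrt{3298}}$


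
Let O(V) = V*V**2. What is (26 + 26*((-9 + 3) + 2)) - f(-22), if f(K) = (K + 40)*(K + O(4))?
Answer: -834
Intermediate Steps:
O(V) = V**3
f(K) = (40 + K)*(64 + K) (f(K) = (K + 40)*(K + 4**3) = (40 + K)*(K + 64) = (40 + K)*(64 + K))
(26 + 26*((-9 + 3) + 2)) - f(-22) = (26 + 26*((-9 + 3) + 2)) - (2560 + (-22)**2 + 104*(-22)) = (26 + 26*(-6 + 2)) - (2560 + 484 - 2288) = (26 + 26*(-4)) - 1*756 = (26 - 104) - 756 = -78 - 756 = -834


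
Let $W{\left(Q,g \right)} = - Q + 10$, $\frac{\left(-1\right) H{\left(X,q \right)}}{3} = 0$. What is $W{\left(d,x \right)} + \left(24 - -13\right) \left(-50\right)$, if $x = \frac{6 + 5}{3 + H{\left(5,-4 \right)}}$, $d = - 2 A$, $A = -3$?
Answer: $-1846$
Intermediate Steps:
$d = 6$ ($d = \left(-2\right) \left(-3\right) = 6$)
$H{\left(X,q \right)} = 0$ ($H{\left(X,q \right)} = \left(-3\right) 0 = 0$)
$x = \frac{11}{3}$ ($x = \frac{6 + 5}{3 + 0} = \frac{11}{3} \approx 3.6667$)
$W{\left(Q,g \right)} = 10 - Q$
$W{\left(d,x \right)} + \left(24 - -13\right) \left(-50\right) = \left(10 - 6\right) + \left(24 - -13\right) \left(-50\right) = \left(10 - 6\right) + \left(24 + 13\right) \left(-50\right) = 4 + 37 \left(-50\right) = 4 - 1850 = -1846$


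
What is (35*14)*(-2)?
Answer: -980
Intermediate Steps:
(35*14)*(-2) = 490*(-2) = -980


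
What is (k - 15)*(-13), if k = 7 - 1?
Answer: 117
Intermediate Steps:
k = 6
(k - 15)*(-13) = (6 - 15)*(-13) = -9*(-13) = 117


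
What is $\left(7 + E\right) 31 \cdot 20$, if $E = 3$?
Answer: $6200$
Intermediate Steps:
$\left(7 + E\right) 31 \cdot 20 = \left(7 + 3\right) 31 \cdot 20 = 10 \cdot 31 \cdot 20 = 310 \cdot 20 = 6200$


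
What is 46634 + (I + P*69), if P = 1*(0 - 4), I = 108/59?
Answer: 2735230/59 ≈ 46360.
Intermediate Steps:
I = 108/59 (I = 108*(1/59) = 108/59 ≈ 1.8305)
P = -4 (P = 1*(-4) = -4)
46634 + (I + P*69) = 46634 + (108/59 - 4*69) = 46634 + (108/59 - 276) = 46634 - 16176/59 = 2735230/59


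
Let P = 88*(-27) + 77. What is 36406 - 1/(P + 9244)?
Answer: 252839669/6945 ≈ 36406.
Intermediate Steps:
P = -2299 (P = -2376 + 77 = -2299)
36406 - 1/(P + 9244) = 36406 - 1/(-2299 + 9244) = 36406 - 1/6945 = 252839669/6945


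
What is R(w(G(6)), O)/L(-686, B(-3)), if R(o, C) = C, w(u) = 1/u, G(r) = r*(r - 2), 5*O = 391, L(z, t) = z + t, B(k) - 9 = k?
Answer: -23/200 ≈ -0.11500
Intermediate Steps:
B(k) = 9 + k
L(z, t) = t + z
O = 391/5 (O = (⅕)*391 = 391/5 ≈ 78.200)
G(r) = r*(-2 + r)
R(w(G(6)), O)/L(-686, B(-3)) = 391/(5*((9 - 3) - 686)) = 391/(5*(6 - 686)) = (391/5)/(-680) = (391/5)*(-1/680) = -23/200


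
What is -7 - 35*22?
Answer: -777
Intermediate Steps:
-7 - 35*22 = -7 - 770 = -777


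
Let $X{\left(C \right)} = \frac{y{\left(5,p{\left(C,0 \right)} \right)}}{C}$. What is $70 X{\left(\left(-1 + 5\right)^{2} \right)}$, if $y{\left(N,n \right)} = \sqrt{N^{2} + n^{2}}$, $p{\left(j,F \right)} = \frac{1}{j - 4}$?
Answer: $\frac{35 \sqrt{3601}}{96} \approx 21.878$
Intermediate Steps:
$p{\left(j,F \right)} = \frac{1}{-4 + j}$
$X{\left(C \right)} = \frac{\sqrt{25 + \frac{1}{\left(-4 + C\right)^{2}}}}{C}$ ($X{\left(C \right)} = \frac{\sqrt{5^{2} + \left(\frac{1}{-4 + C}\right)^{2}}}{C} = \frac{\sqrt{25 + \frac{1}{\left(-4 + C\right)^{2}}}}{C}$)
$70 X{\left(\left(-1 + 5\right)^{2} \right)} = 70 \frac{\sqrt{25 + \frac{1}{\left(-4 + \left(-1 + 5\right)^{2}\right)^{2}}}}{\left(-1 + 5\right)^{2}} = 70 \frac{\sqrt{25 + \frac{1}{\left(-4 + 4^{2}\right)^{2}}}}{4^{2}} = 70 \frac{\sqrt{25 + \frac{1}{\left(-4 + 16\right)^{2}}}}{16} = 70 \frac{\sqrt{25 + \frac{1}{144}}}{16} = 70 \frac{\sqrt{\frac{3601}{144}}}{16} = 70 \frac{\frac{1}{12} \sqrt{3601}}{16} = 70 \frac{\sqrt{3601}}{192} = \frac{35 \sqrt{3601}}{96}$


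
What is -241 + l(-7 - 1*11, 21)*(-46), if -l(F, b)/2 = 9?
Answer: 587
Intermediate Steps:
l(F, b) = -18 (l(F, b) = -2*9 = -18)
-241 + l(-7 - 1*11, 21)*(-46) = -241 - 18*(-46) = -241 + 828 = 587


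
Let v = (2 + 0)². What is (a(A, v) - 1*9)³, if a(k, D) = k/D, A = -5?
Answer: -68921/64 ≈ -1076.9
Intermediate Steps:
v = 4 (v = 2² = 4)
(a(A, v) - 1*9)³ = (-5/4 - 1*9)³ = (-5*¼ - 9)³ = (-5/4 - 9)³ = (-41/4)³ = -68921/64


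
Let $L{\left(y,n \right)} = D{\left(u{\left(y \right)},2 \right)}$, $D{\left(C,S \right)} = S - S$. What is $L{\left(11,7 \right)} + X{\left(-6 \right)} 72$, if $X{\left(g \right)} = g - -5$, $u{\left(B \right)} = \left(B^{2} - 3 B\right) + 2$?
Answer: $-72$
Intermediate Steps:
$u{\left(B \right)} = 2 + B^{2} - 3 B$
$D{\left(C,S \right)} = 0$
$L{\left(y,n \right)} = 0$
$X{\left(g \right)} = 5 + g$ ($X{\left(g \right)} = g + 5 = 5 + g$)
$L{\left(11,7 \right)} + X{\left(-6 \right)} 72 = 0 + \left(5 - 6\right) 72 = 0 - 72 = -72$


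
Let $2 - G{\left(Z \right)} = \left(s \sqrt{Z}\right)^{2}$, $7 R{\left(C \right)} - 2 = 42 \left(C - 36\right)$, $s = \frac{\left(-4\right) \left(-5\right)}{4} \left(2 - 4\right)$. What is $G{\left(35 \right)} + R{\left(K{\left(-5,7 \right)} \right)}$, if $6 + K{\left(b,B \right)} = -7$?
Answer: $- \frac{26542}{7} \approx -3791.7$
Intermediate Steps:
$s = -10$ ($s = 20 \cdot \frac{1}{4} \left(-2\right) = 5 \left(-2\right) = -10$)
$K{\left(b,B \right)} = -13$ ($K{\left(b,B \right)} = -6 - 7 = -13$)
$R{\left(C \right)} = - \frac{1510}{7} + 6 C$ ($R{\left(C \right)} = \frac{2}{7} + \frac{42 \left(C - 36\right)}{7} = \frac{2}{7} + \frac{42 \left(-36 + C\right)}{7} = \frac{2}{7} + \frac{-1512 + 42 C}{7} = \frac{2}{7} + \left(-216 + 6 C\right) = - \frac{1510}{7} + 6 C$)
$G{\left(Z \right)} = 2 - 100 Z$ ($G{\left(Z \right)} = 2 - \left(- 10 \sqrt{Z}\right)^{2} = 2 - 100 Z$)
$G{\left(35 \right)} + R{\left(K{\left(-5,7 \right)} \right)} = \left(2 - 3500\right) + \left(- \frac{1510}{7} + 6 \left(-13\right)\right) = \left(2 - 3500\right) - \frac{2056}{7} = -3498 - \frac{2056}{7} = - \frac{26542}{7}$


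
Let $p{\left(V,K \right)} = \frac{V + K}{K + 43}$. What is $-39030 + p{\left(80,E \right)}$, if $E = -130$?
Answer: $- \frac{3395560}{87} \approx -39029.0$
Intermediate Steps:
$p{\left(V,K \right)} = \frac{K + V}{43 + K}$
$-39030 + p{\left(80,E \right)} = -39030 + \frac{-130 + 80}{43 - 130} = -39030 + \frac{1}{-87} \left(-50\right) = -39030 - - \frac{50}{87} = -39030 + \frac{50}{87} = - \frac{3395560}{87}$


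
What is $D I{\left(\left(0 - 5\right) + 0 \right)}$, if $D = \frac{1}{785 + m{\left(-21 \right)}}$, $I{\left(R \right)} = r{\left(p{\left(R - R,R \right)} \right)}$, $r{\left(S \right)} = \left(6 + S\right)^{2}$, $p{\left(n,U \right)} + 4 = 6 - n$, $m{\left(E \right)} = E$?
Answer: $\frac{16}{191} \approx 0.08377$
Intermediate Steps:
$p{\left(n,U \right)} = 2 - n$ ($p{\left(n,U \right)} = -4 - \left(-6 + n\right) = 2 - n$)
$I{\left(R \right)} = 64$ ($I{\left(R \right)} = \left(6 + \left(2 - \left(R - R\right)\right)\right)^{2} = \left(6 + \left(2 - 0\right)\right)^{2} = \left(6 + \left(2 + 0\right)\right)^{2} = \left(6 + 2\right)^{2} = 8^{2} = 64$)
$D = \frac{1}{764}$ ($D = \frac{1}{785 - 21} = \frac{1}{764} \approx 0.0013089$)
$D I{\left(\left(0 - 5\right) + 0 \right)} = \frac{1}{764} \cdot 64 = \frac{16}{191}$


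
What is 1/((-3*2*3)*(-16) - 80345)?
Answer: -1/80057 ≈ -1.2491e-5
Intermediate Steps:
1/((-3*2*3)*(-16) - 80345) = 1/(-6*3*(-16) - 80345) = 1/(-18*(-16) - 80345) = 1/(288 - 80345) = 1/(-80057) = -1/80057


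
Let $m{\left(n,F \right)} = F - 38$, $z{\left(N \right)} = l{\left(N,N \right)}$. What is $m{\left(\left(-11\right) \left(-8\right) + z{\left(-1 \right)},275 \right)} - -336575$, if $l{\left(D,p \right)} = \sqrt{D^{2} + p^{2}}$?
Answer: $336812$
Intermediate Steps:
$z{\left(N \right)} = \sqrt{2} \sqrt{N^{2}}$ ($z{\left(N \right)} = \sqrt{N^{2} + N^{2}} = \sqrt{2 N^{2}} = \sqrt{2} \sqrt{N^{2}}$)
$m{\left(n,F \right)} = -38 + F$
$m{\left(\left(-11\right) \left(-8\right) + z{\left(-1 \right)},275 \right)} - -336575 = \left(-38 + 275\right) - -336575 = 237 + 336575 = 336812$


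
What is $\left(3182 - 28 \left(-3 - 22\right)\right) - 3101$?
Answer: $781$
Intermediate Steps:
$\left(3182 - 28 \left(-3 - 22\right)\right) - 3101 = \left(3182 - -700\right) - 3101 = \left(3182 + 700\right) - 3101 = 3882 - 3101 = 781$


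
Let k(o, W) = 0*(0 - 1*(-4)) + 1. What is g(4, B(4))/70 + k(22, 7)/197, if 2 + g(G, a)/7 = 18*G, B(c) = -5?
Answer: 1380/197 ≈ 7.0051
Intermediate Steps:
k(o, W) = 1 (k(o, W) = 0*(0 + 4) + 1 = 0*4 + 1 = 0 + 1 = 1)
g(G, a) = -14 + 126*G (g(G, a) = -14 + 7*(18*G) = -14 + 126*G)
g(4, B(4))/70 + k(22, 7)/197 = (-14 + 126*4)/70 + 1/197 = (-14 + 504)*(1/70) + 1*(1/197) = 490*(1/70) + 1/197 = 7 + 1/197 = 1380/197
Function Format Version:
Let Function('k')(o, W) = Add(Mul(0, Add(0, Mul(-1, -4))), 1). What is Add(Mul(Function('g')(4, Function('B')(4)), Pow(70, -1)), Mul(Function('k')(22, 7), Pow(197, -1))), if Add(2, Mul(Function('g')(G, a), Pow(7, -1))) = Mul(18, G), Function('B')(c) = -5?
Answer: Rational(1380, 197) ≈ 7.0051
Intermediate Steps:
Function('k')(o, W) = 1 (Function('k')(o, W) = Add(Mul(0, Add(0, 4)), 1) = Add(Mul(0, 4), 1) = Add(0, 1) = 1)
Function('g')(G, a) = Add(-14, Mul(126, G)) (Function('g')(G, a) = Add(-14, Mul(7, Mul(18, G))) = Add(-14, Mul(126, G)))
Add(Mul(Function('g')(4, Function('B')(4)), Pow(70, -1)), Mul(Function('k')(22, 7), Pow(197, -1))) = Add(Mul(Add(-14, Mul(126, 4)), Pow(70, -1)), Mul(1, Pow(197, -1))) = Add(Mul(Add(-14, 504), Rational(1, 70)), Mul(1, Rational(1, 197))) = Add(Mul(490, Rational(1, 70)), Rational(1, 197)) = Add(7, Rational(1, 197)) = Rational(1380, 197)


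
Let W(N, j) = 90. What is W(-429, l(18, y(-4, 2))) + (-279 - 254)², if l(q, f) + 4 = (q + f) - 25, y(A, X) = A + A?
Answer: 284179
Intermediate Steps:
y(A, X) = 2*A
l(q, f) = -29 + f + q (l(q, f) = -4 + ((q + f) - 25) = -4 + ((f + q) - 25) = -4 + (-25 + f + q) = -29 + f + q)
W(-429, l(18, y(-4, 2))) + (-279 - 254)² = 90 + (-279 - 254)² = 90 + (-533)² = 90 + 284089 = 284179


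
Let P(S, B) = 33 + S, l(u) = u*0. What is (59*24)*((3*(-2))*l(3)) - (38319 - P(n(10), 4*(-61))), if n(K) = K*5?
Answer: -38236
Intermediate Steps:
l(u) = 0
n(K) = 5*K
(59*24)*((3*(-2))*l(3)) - (38319 - P(n(10), 4*(-61))) = (59*24)*((3*(-2))*0) - (38319 - (33 + 5*10)) = 1416*(-6*0) - (38319 - (33 + 50)) = 1416*0 - (38319 - 1*83) = 0 - (38319 - 83) = 0 - 1*38236 = 0 - 38236 = -38236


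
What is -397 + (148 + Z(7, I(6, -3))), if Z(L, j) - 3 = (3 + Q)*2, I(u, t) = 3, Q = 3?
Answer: -234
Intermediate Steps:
Z(L, j) = 15 (Z(L, j) = 3 + (3 + 3)*2 = 3 + 6*2 = 3 + 12 = 15)
-397 + (148 + Z(7, I(6, -3))) = -397 + (148 + 15) = -397 + 163 = -234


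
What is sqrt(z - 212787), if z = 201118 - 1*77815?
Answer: 2*I*sqrt(22371) ≈ 299.14*I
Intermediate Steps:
z = 123303 (z = 201118 - 77815 = 123303)
sqrt(z - 212787) = sqrt(123303 - 212787) = sqrt(-89484) = 2*I*sqrt(22371)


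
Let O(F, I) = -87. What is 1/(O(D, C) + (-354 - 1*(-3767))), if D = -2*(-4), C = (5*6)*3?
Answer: 1/3326 ≈ 0.00030066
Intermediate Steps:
C = 90 (C = 30*3 = 90)
D = 8
1/(O(D, C) + (-354 - 1*(-3767))) = 1/(-87 + (-354 - 1*(-3767))) = 1/(-87 + (-354 + 3767)) = 1/(-87 + 3413) = 1/3326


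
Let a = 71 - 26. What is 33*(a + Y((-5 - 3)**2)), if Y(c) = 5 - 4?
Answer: 1518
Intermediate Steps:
a = 45
Y(c) = 1
33*(a + Y((-5 - 3)**2)) = 33*(45 + 1) = 33*46 = 1518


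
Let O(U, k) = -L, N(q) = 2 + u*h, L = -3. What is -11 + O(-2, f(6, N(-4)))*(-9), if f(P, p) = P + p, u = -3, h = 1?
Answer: -38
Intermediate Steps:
N(q) = -1 (N(q) = 2 - 3*1 = 2 - 3 = -1)
O(U, k) = 3 (O(U, k) = -1*(-3) = 3)
-11 + O(-2, f(6, N(-4)))*(-9) = -11 + 3*(-9) = -11 - 27 = -38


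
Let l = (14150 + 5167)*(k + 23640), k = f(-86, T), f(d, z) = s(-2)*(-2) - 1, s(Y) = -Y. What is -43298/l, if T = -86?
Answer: -43298/456557295 ≈ -9.4836e-5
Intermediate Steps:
f(d, z) = -5 (f(d, z) = -1*(-2)*(-2) - 1 = 2*(-2) - 1 = -4 - 1 = -5)
k = -5
l = 456557295 (l = (14150 + 5167)*(-5 + 23640) = 19317*23635 = 456557295)
-43298/l = -43298/456557295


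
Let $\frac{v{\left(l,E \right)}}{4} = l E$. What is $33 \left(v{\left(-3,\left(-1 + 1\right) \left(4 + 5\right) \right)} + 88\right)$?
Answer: $2904$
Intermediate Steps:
$v{\left(l,E \right)} = 4 E l$ ($v{\left(l,E \right)} = 4 l E = 4 E l$)
$33 \left(v{\left(-3,\left(-1 + 1\right) \left(4 + 5\right) \right)} + 88\right) = 33 \left(4 \left(-1 + 1\right) \left(4 + 5\right) \left(-3\right) + 88\right) = 33 \left(4 \cdot 0 \cdot 9 \left(-3\right) + 88\right) = 33 \left(4 \cdot 0 \left(-3\right) + 88\right) = 33 \left(0 + 88\right) = 33 \cdot 88 = 2904$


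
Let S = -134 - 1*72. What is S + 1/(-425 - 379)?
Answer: -165625/804 ≈ -206.00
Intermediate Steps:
S = -206 (S = -134 - 72 = -206)
S + 1/(-425 - 379) = -206 + 1/(-425 - 379) = -206 + 1/(-804) = -206 - 1/804 = -165625/804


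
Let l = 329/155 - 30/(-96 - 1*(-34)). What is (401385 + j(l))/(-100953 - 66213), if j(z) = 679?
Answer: -201032/83583 ≈ -2.4052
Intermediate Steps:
l = 404/155 (l = 329*(1/155) - 30/(-96 + 34) = 329/155 - 30/(-62) = 329/155 - 30*(-1/62) = 329/155 + 15/31 = 404/155 ≈ 2.6065)
(401385 + j(l))/(-100953 - 66213) = (401385 + 679)/(-100953 - 66213) = 402064/(-167166) = 402064*(-1/167166) = -201032/83583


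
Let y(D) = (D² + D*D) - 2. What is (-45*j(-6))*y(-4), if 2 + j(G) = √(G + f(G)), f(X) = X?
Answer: 2700 - 2700*I*√3 ≈ 2700.0 - 4676.5*I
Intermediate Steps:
y(D) = -2 + 2*D² (y(D) = (D² + D²) - 2 = 2*D² - 2 = -2 + 2*D²)
j(G) = -2 + √2*√G (j(G) = -2 + √(G + G) = -2 + √(2*G) = -2 + √2*√G)
(-45*j(-6))*y(-4) = (-45*(-2 + √2*√(-6)))*(-2 + 2*(-4)²) = (-45*(-2 + √2*(I*√6)))*(-2 + 2*16) = (-45*(-2 + 2*I*√3))*(-2 + 32) = (90 - 90*I*√3)*30 = 2700 - 2700*I*√3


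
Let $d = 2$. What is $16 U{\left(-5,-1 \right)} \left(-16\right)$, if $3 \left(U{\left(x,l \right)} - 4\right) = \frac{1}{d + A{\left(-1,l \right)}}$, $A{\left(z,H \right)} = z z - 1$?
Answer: $- \frac{3200}{3} \approx -1066.7$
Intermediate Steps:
$A{\left(z,H \right)} = -1 + z^{2}$ ($A{\left(z,H \right)} = z^{2} - 1 = -1 + z^{2}$)
$U{\left(x,l \right)} = \frac{25}{6}$ ($U{\left(x,l \right)} = 4 + \frac{1}{3 \left(2 - \left(1 - \left(-1\right)^{2}\right)\right)} = 4 + \frac{1}{3 \left(2 + \left(-1 + 1\right)\right)} = 4 + \frac{1}{3 \left(2 + 0\right)} = 4 + \frac{1}{3 \cdot 2} = 4 + \frac{1}{3} \cdot \frac{1}{2} = 4 + \frac{1}{6} = \frac{25}{6}$)
$16 U{\left(-5,-1 \right)} \left(-16\right) = 16 \cdot \frac{25}{6} \left(-16\right) = \frac{200}{3} \left(-16\right) = - \frac{3200}{3}$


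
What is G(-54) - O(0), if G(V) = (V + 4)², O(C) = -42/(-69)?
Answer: 57486/23 ≈ 2499.4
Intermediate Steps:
O(C) = 14/23 (O(C) = -42*(-1/69) = 14/23)
G(V) = (4 + V)²
G(-54) - O(0) = (4 - 54)² - 1*14/23 = (-50)² - 14/23 = 2500 - 14/23 = 57486/23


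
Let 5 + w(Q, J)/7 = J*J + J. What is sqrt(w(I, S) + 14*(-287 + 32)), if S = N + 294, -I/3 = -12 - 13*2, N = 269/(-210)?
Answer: sqrt(26382168757)/210 ≈ 773.46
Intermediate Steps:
N = -269/210 (N = 269*(-1/210) = -269/210 ≈ -1.2810)
I = 114 (I = -3*(-12 - 13*2) = -3*(-12 - 26) = -3*(-38) = 114)
S = 61471/210 (S = -269/210 + 294 = 61471/210 ≈ 292.72)
w(Q, J) = -35 + 7*J + 7*J**2 (w(Q, J) = -35 + 7*(J*J + J) = -35 + 7*(J**2 + J) = -35 + 7*(J + J**2) = -35 + (7*J + 7*J**2) = -35 + 7*J + 7*J**2)
sqrt(w(I, S) + 14*(-287 + 32)) = sqrt((-35 + 7*(61471/210) + 7*(61471/210)**2) + 14*(-287 + 32)) = sqrt((-35 + 61471/30 + 7*(3778683841/44100)) + 14*(-255)) = sqrt((-35 + 61471/30 + 3778683841/6300) - 3570) = sqrt(3791372251/6300 - 3570) = sqrt(3768881251/6300) = sqrt(26382168757)/210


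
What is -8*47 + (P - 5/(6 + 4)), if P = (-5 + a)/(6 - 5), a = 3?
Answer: -757/2 ≈ -378.50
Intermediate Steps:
P = -2 (P = (-5 + 3)/(6 - 5) = -2/1 = -2*1 = -2)
-8*47 + (P - 5/(6 + 4)) = -8*47 + (-2 - 5/(6 + 4)) = -376 + (-2 - 5/10) = -376 + (-2 - 5*1/10) = -376 + (-2 - 1/2) = -376 - 5/2 = -757/2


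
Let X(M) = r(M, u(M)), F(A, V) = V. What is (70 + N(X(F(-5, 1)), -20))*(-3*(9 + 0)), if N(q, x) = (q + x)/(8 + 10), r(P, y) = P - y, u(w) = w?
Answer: -1860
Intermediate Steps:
X(M) = 0 (X(M) = M - M = 0)
N(q, x) = q/18 + x/18 (N(q, x) = (q + x)/18 = (q + x)*(1/18) = q/18 + x/18)
(70 + N(X(F(-5, 1)), -20))*(-3*(9 + 0)) = (70 + ((1/18)*0 + (1/18)*(-20)))*(-3*(9 + 0)) = (70 + (0 - 10/9))*(-3*9) = (70 - 10/9)*(-27) = (620/9)*(-27) = -1860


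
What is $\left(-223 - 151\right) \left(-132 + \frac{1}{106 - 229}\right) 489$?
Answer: $\frac{989839994}{41} \approx 2.4142 \cdot 10^{7}$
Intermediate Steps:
$\left(-223 - 151\right) \left(-132 + \frac{1}{106 - 229}\right) 489 = \left(-223 - 151\right) \left(-132 + \frac{1}{-123}\right) 489 = \left(-223 - 151\right) \left(-132 - \frac{1}{123}\right) 489 = \left(-374\right) \left(- \frac{16237}{123}\right) 489 = \frac{6072638}{123} \cdot 489 = \frac{989839994}{41}$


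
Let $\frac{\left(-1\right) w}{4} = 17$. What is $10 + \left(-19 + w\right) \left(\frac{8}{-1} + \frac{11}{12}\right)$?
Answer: $\frac{2505}{4} \approx 626.25$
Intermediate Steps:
$w = -68$ ($w = \left(-4\right) 17 = -68$)
$10 + \left(-19 + w\right) \left(\frac{8}{-1} + \frac{11}{12}\right) = 10 + \left(-19 - 68\right) \left(\frac{8}{-1} + \frac{11}{12}\right) = 10 - 87 \left(8 \left(-1\right) + 11 \cdot \frac{1}{12}\right) = 10 - 87 \left(-8 + \frac{11}{12}\right) = 10 - - \frac{2465}{4} = 10 + \frac{2465}{4} = \frac{2505}{4}$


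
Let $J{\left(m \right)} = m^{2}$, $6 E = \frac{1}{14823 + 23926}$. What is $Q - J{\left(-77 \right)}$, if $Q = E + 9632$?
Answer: $\frac{860925283}{232494} \approx 3703.0$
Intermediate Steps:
$E = \frac{1}{232494}$ ($E = \frac{1}{6 \left(14823 + 23926\right)} = \frac{1}{6 \cdot 38749} = \frac{1}{6} \cdot \frac{1}{38749} = \frac{1}{232494} \approx 4.3012 \cdot 10^{-6}$)
$Q = \frac{2239382209}{232494}$ ($Q = \frac{1}{232494} + 9632 = \frac{2239382209}{232494} \approx 9632.0$)
$Q - J{\left(-77 \right)} = \frac{2239382209}{232494} - \left(-77\right)^{2} = \frac{2239382209}{232494} - 5929 = \frac{860925283}{232494}$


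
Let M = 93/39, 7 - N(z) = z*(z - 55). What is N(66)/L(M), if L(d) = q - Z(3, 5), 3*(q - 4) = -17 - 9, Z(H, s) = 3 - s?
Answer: 2157/8 ≈ 269.63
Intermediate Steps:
N(z) = 7 - z*(-55 + z) (N(z) = 7 - z*(z - 55) = 7 - z*(-55 + z))
M = 31/13 (M = 93*(1/39) = 31/13 ≈ 2.3846)
q = -14/3 (q = 4 + (-17 - 9)/3 = 4 + (1/3)*(-26) = 4 - 26/3 = -14/3 ≈ -4.6667)
L(d) = -8/3 (L(d) = -14/3 - (3 - 1*5) = -14/3 - (3 - 5) = -14/3 - 1*(-2) = -14/3 + 2 = -8/3)
N(66)/L(M) = (7 - 1*66**2 + 55*66)/(-8/3) = (7 - 1*4356 + 3630)*(-3/8) = (7 - 4356 + 3630)*(-3/8) = -719*(-3/8) = 2157/8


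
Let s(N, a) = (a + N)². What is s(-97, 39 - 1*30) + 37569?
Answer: 45313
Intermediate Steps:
s(N, a) = (N + a)²
s(-97, 39 - 1*30) + 37569 = (-97 + (39 - 1*30))² + 37569 = (-97 + (39 - 30))² + 37569 = (-97 + 9)² + 37569 = (-88)² + 37569 = 7744 + 37569 = 45313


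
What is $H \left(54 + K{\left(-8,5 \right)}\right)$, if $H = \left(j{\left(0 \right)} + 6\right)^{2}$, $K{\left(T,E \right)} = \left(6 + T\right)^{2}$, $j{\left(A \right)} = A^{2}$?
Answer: $2088$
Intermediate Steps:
$H = 36$ ($H = \left(0^{2} + 6\right)^{2} = \left(0 + 6\right)^{2} = 6^{2} = 36$)
$H \left(54 + K{\left(-8,5 \right)}\right) = 36 \left(54 + \left(6 - 8\right)^{2}\right) = 36 \left(54 + \left(-2\right)^{2}\right) = 36 \left(54 + 4\right) = 36 \cdot 58 = 2088$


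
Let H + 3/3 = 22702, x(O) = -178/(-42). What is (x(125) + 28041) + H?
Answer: 1065671/21 ≈ 50746.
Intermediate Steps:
x(O) = 89/21 (x(O) = -178*(-1/42) = 89/21)
H = 22701 (H = -1 + 22702 = 22701)
(x(125) + 28041) + H = (89/21 + 28041) + 22701 = 588950/21 + 22701 = 1065671/21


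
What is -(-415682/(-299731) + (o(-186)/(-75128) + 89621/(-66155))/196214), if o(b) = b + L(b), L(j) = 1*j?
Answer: -101342955612364949763/73074552417266853140 ≈ -1.3868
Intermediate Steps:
L(j) = j
o(b) = 2*b (o(b) = b + b = 2*b)
-(-415682/(-299731) + (o(-186)/(-75128) + 89621/(-66155))/196214) = -(-415682/(-299731) + ((2*(-186))/(-75128) + 89621/(-66155))/196214) = -(-415682*(-1/299731) + (-372*(-1/75128) + 89621*(-1/66155))*(1/196214)) = -(415682/299731 + (93/18782 - 89621/66155)*(1/196214)) = -(415682/299731 - 1677109207/1242523210*1/196214) = -(415682/299731 - 1677109207/243800449126940) = -1*101342955612364949763/73074552417266853140 = -101342955612364949763/73074552417266853140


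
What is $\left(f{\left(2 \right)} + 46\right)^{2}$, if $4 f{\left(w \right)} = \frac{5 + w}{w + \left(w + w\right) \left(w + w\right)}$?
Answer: $\frac{11015761}{5184} \approx 2125.0$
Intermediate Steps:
$f{\left(w \right)} = \frac{5 + w}{4 \left(w + 4 w^{2}\right)}$ ($f{\left(w \right)} = \frac{\left(5 + w\right) \frac{1}{w + \left(w + w\right) \left(w + w\right)}}{4} = \frac{\left(5 + w\right) \frac{1}{w + 2 w 2 w}}{4} = \frac{\left(5 + w\right) \frac{1}{w + 4 w^{2}}}{4} = \frac{\frac{1}{w + 4 w^{2}} \left(5 + w\right)}{4} = \frac{5 + w}{4 \left(w + 4 w^{2}\right)}$)
$\left(f{\left(2 \right)} + 46\right)^{2} = \left(\frac{5 + 2}{4 \cdot 2 \left(1 + 4 \cdot 2\right)} + 46\right)^{2} = \left(\frac{1}{4} \cdot \frac{1}{2} \frac{1}{1 + 8} \cdot 7 + 46\right)^{2} = \left(\frac{1}{4} \cdot \frac{1}{2} \cdot \frac{1}{9} \cdot 7 + 46\right)^{2} = \left(\frac{7}{72} + 46\right)^{2} = \left(\frac{3319}{72}\right)^{2} = \frac{11015761}{5184}$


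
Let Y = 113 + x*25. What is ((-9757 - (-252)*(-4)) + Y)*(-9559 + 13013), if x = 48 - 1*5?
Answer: -33078958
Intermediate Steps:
x = 43 (x = 48 - 5 = 43)
Y = 1188 (Y = 113 + 43*25 = 113 + 1075 = 1188)
((-9757 - (-252)*(-4)) + Y)*(-9559 + 13013) = ((-9757 - (-252)*(-4)) + 1188)*(-9559 + 13013) = ((-9757 - 1*1008) + 1188)*3454 = ((-9757 - 1008) + 1188)*3454 = (-10765 + 1188)*3454 = -9577*3454 = -33078958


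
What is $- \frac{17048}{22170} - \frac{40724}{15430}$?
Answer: $- \frac{58295086}{17104155} \approx -3.4082$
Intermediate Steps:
$- \frac{17048}{22170} - \frac{40724}{15430} = \left(-17048\right) \frac{1}{22170} - \frac{20362}{7715} = - \frac{8524}{11085} - \frac{20362}{7715} = - \frac{58295086}{17104155}$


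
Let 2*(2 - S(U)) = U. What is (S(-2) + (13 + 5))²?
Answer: 441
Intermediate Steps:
S(U) = 2 - U/2
(S(-2) + (13 + 5))² = ((2 - ½*(-2)) + (13 + 5))² = ((2 + 1) + 18)² = (3 + 18)² = 21² = 441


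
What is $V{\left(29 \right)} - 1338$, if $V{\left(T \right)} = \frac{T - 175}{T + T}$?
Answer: $- \frac{38875}{29} \approx -1340.5$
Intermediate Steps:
$V{\left(T \right)} = \frac{-175 + T}{2 T}$
$V{\left(29 \right)} - 1338 = \frac{-175 + 29}{2 \cdot 29} - 1338 = \frac{1}{2} \cdot \frac{1}{29} \left(-146\right) - 1338 = - \frac{73}{29} - 1338 = - \frac{38875}{29}$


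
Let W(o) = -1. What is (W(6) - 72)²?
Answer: 5329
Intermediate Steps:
(W(6) - 72)² = (-1 - 72)² = (-73)² = 5329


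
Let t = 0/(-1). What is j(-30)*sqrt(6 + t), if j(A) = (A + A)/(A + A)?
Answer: sqrt(6) ≈ 2.4495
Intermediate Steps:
t = 0 (t = 0*(-1) = 0)
j(A) = 1 (j(A) = (2*A)/((2*A)) = (2*A)*(1/(2*A)) = 1)
j(-30)*sqrt(6 + t) = 1*sqrt(6 + 0) = 1*sqrt(6) = sqrt(6)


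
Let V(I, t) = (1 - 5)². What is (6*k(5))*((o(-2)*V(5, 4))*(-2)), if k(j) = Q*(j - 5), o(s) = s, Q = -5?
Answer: 0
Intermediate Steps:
k(j) = 25 - 5*j (k(j) = -5*(j - 5) = -5*(-5 + j) = 25 - 5*j)
V(I, t) = 16 (V(I, t) = (-4)² = 16)
(6*k(5))*((o(-2)*V(5, 4))*(-2)) = (6*(25 - 5*5))*(-2*16*(-2)) = (6*(25 - 25))*(-32*(-2)) = (6*0)*64 = 0*64 = 0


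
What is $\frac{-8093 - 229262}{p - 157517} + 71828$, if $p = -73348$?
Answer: $\frac{3316561715}{46173} \approx 71829.0$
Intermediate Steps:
$\frac{-8093 - 229262}{p - 157517} + 71828 = \frac{-8093 - 229262}{-73348 - 157517} + 71828 = - \frac{237355}{-230865} + 71828 = \left(-237355\right) \left(- \frac{1}{230865}\right) + 71828 = \frac{47471}{46173} + 71828 = \frac{3316561715}{46173}$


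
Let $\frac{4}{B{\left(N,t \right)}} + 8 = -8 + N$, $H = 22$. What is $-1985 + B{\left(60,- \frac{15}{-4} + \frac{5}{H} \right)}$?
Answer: $- \frac{21834}{11} \approx -1984.9$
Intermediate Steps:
$B{\left(N,t \right)} = \frac{4}{-16 + N}$ ($B{\left(N,t \right)} = \frac{4}{-8 + \left(-8 + N\right)} = \frac{4}{-16 + N}$)
$-1985 + B{\left(60,- \frac{15}{-4} + \frac{5}{H} \right)} = -1985 + \frac{4}{-16 + 60} = -1985 + \frac{4}{44} = -1985 + 4 \cdot \frac{1}{44} = -1985 + \frac{1}{11} = - \frac{21834}{11}$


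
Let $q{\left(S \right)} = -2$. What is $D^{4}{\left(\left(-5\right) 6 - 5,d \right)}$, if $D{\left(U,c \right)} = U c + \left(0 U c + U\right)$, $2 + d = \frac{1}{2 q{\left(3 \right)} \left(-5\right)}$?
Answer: $\frac{312900721}{256} \approx 1.2223 \cdot 10^{6}$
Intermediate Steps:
$d = - \frac{39}{20}$ ($d = -2 + \frac{1}{2 \left(-2\right) \left(-5\right)} = -2 + \frac{1}{\left(-4\right) \left(-5\right)} = -2 + \frac{1}{20} = - \frac{39}{20} \approx -1.95$)
$D{\left(U,c \right)} = U + U c$ ($D{\left(U,c \right)} = U c + \left(0 c + U\right) = U c + \left(0 + U\right) = U c + U = U + U c$)
$D^{4}{\left(\left(-5\right) 6 - 5,d \right)} = \left(\left(\left(-5\right) 6 - 5\right) \left(1 - \frac{39}{20}\right)\right)^{4} = \left(\left(-30 - 5\right) \left(- \frac{19}{20}\right)\right)^{4} = \left(\left(-35\right) \left(- \frac{19}{20}\right)\right)^{4} = \left(\frac{133}{4}\right)^{4} = \frac{312900721}{256}$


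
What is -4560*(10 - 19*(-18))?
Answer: -1605120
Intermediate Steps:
-4560*(10 - 19*(-18)) = -4560*(10 + 342) = -4560*352 = -15*107008 = -1605120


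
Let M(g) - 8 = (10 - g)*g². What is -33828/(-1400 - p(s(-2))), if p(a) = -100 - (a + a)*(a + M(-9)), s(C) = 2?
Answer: -2819/408 ≈ -6.9093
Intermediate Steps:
M(g) = 8 + g²*(10 - g) (M(g) = 8 + (10 - g)*g² = 8 + g²*(10 - g))
p(a) = -100 - 2*a*(1547 + a) (p(a) = -100 - (a + a)*(a + (8 - 1*(-9)³ + 10*(-9)²)) = -100 - 2*a*(a + (8 - 1*(-729) + 10*81)) = -100 - 2*a*(a + (8 + 729 + 810)) = -100 - 2*a*(a + 1547) = -100 - 2*a*(1547 + a))
-33828/(-1400 - p(s(-2))) = -33828/(-1400 - (-100 - 3094*2 - 2*2²)) = -33828/(-1400 - (-100 - 6188 - 2*4)) = -33828/(-1400 - (-100 - 6188 - 8)) = -33828/(-1400 - 1*(-6296)) = -33828/(-1400 + 6296) = -33828/4896 = -33828*1/4896 = -2819/408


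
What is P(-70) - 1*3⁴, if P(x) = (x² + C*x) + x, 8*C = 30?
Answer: 8973/2 ≈ 4486.5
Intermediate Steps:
C = 15/4 (C = (⅛)*30 = 15/4 ≈ 3.7500)
P(x) = x² + 19*x/4 (P(x) = (x² + 15*x/4) + x = x² + 19*x/4)
P(-70) - 1*3⁴ = (¼)*(-70)*(19 + 4*(-70)) - 1*3⁴ = (¼)*(-70)*(19 - 280) - 1*81 = (¼)*(-70)*(-261) - 81 = 9135/2 - 81 = 8973/2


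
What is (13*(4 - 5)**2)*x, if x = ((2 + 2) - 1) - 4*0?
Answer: 39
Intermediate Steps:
x = 3 (x = (4 - 1) + 0 = 3 + 0 = 3)
(13*(4 - 5)**2)*x = (13*(4 - 5)**2)*3 = (13*(-1)**2)*3 = (13*1)*3 = 13*3 = 39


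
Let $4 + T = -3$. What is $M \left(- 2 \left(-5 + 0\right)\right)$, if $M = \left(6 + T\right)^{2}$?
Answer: $10$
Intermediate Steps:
$T = -7$ ($T = -4 - 3 = -7$)
$M = 1$ ($M = \left(6 - 7\right)^{2} = \left(-1\right)^{2} = 1$)
$M \left(- 2 \left(-5 + 0\right)\right) = 1 \left(- 2 \left(-5 + 0\right)\right) = 1 \left(\left(-2\right) \left(-5\right)\right) = 1 \cdot 10 = 10$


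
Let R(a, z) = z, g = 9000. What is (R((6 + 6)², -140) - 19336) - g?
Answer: -28476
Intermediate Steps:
(R((6 + 6)², -140) - 19336) - g = (-140 - 19336) - 1*9000 = -19476 - 9000 = -28476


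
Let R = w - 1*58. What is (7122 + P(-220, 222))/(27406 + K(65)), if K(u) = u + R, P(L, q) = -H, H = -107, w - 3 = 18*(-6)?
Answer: 7229/27308 ≈ 0.26472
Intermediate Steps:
w = -105 (w = 3 + 18*(-6) = 3 - 108 = -105)
R = -163 (R = -105 - 1*58 = -105 - 58 = -163)
P(L, q) = 107 (P(L, q) = -1*(-107) = 107)
K(u) = -163 + u (K(u) = u - 163 = -163 + u)
(7122 + P(-220, 222))/(27406 + K(65)) = (7122 + 107)/(27406 + (-163 + 65)) = 7229/(27406 - 98) = 7229/27308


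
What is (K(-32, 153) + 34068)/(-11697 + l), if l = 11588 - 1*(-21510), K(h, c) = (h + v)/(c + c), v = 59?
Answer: 1158315/727634 ≈ 1.5919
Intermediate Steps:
K(h, c) = (59 + h)/(2*c) (K(h, c) = (h + 59)/(c + c) = (59 + h)/((2*c)) = (59 + h)*(1/(2*c)) = (59 + h)/(2*c))
l = 33098 (l = 11588 + 21510 = 33098)
(K(-32, 153) + 34068)/(-11697 + l) = ((1/2)*(59 - 32)/153 + 34068)/(-11697 + 33098) = ((1/2)*(1/153)*27 + 34068)/21401 = (3/34 + 34068)*(1/21401) = (1158315/34)*(1/21401) = 1158315/727634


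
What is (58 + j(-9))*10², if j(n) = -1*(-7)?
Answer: 6500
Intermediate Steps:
j(n) = 7
(58 + j(-9))*10² = (58 + 7)*10² = 65*100 = 6500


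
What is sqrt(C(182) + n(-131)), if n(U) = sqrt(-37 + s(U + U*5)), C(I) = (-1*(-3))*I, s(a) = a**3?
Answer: sqrt(546 + I*sqrt(485587693)) ≈ 106.28 + 103.67*I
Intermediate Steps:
C(I) = 3*I
n(U) = sqrt(-37 + 216*U**3) (n(U) = sqrt(-37 + (U + U*5)**3) = sqrt(-37 + (U + 5*U)**3) = sqrt(-37 + (6*U)**3) = sqrt(-37 + 216*U**3))
sqrt(C(182) + n(-131)) = sqrt(3*182 + sqrt(-37 + 216*(-131)**3)) = sqrt(546 + sqrt(-37 + 216*(-2248091))) = sqrt(546 + sqrt(-37 - 485587656)) = sqrt(546 + sqrt(-485587693)) = sqrt(546 + I*sqrt(485587693))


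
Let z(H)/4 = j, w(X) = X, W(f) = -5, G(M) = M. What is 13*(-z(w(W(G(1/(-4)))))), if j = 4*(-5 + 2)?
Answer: 624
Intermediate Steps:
j = -12 (j = 4*(-3) = -12)
z(H) = -48 (z(H) = 4*(-12) = -48)
13*(-z(w(W(G(1/(-4)))))) = 13*(-1*(-48)) = 13*48 = 624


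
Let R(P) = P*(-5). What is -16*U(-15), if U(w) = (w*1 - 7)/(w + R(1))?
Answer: -88/5 ≈ -17.600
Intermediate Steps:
R(P) = -5*P
U(w) = (-7 + w)/(-5 + w) (U(w) = (w*1 - 7)/(w - 5*1) = (w - 7)/(w - 5) = (-7 + w)/(-5 + w))
-16*U(-15) = -16*(-7 - 15)/(-5 - 15) = -16*(-22)/(-20) = -(-4)*(-22)/5 = -16*11/10 = -88/5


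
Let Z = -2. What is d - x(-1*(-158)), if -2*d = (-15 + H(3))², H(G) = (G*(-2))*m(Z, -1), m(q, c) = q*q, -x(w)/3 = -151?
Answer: -2427/2 ≈ -1213.5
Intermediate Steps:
x(w) = 453 (x(w) = -3*(-151) = 453)
m(q, c) = q²
H(G) = -8*G (H(G) = (G*(-2))*(-2)² = -2*G*4 = -8*G)
d = -1521/2 (d = -(-15 - 8*3)²/2 = -(-15 - 24)²/2 = -½*(-39)² = -½*1521 = -1521/2 ≈ -760.50)
d - x(-1*(-158)) = -1521/2 - 1*453 = -1521/2 - 453 = -2427/2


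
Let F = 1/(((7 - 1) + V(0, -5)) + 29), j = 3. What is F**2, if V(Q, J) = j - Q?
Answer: 1/1444 ≈ 0.00069252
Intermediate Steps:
V(Q, J) = 3 - Q
F = 1/38 (F = 1/(((7 - 1) + (3 - 1*0)) + 29) = 1/((6 + (3 + 0)) + 29) = 1/((6 + 3) + 29) = 1/(9 + 29) = 1/38 ≈ 0.026316)
F**2 = (1/38)**2 = 1/1444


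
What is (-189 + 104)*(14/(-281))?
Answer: 1190/281 ≈ 4.2349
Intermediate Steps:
(-189 + 104)*(14/(-281)) = -1190*(-1)/281 = -85*(-14/281) = 1190/281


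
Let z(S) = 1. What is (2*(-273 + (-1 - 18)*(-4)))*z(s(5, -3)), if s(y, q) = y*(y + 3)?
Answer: -394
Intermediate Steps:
s(y, q) = y*(3 + y)
(2*(-273 + (-1 - 18)*(-4)))*z(s(5, -3)) = (2*(-273 + (-1 - 18)*(-4)))*1 = (2*(-273 - 19*(-4)))*1 = (2*(-273 + 76))*1 = (2*(-197))*1 = -394*1 = -394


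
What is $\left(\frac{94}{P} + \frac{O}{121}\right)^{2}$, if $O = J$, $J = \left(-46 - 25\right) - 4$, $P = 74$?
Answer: $\frac{8479744}{20043529} \approx 0.42307$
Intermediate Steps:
$J = -75$ ($J = -71 - 4 = -75$)
$O = -75$
$\left(\frac{94}{P} + \frac{O}{121}\right)^{2} = \left(\frac{94}{74} - \frac{75}{121}\right)^{2} = \left(94 \cdot \frac{1}{74} - \frac{75}{121}\right)^{2} = \left(\frac{47}{37} - \frac{75}{121}\right)^{2} = \left(\frac{2912}{4477}\right)^{2} = \frac{8479744}{20043529}$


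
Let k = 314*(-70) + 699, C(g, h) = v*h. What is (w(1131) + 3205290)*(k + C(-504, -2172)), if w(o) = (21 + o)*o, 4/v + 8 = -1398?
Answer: -67425566244198/703 ≈ -9.5911e+10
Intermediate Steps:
v = -2/703 (v = 4/(-8 - 1398) = 4/(-1406) = 4*(-1/1406) = -2/703 ≈ -0.0028450)
C(g, h) = -2*h/703
w(o) = o*(21 + o)
k = -21281 (k = -21980 + 699 = -21281)
(w(1131) + 3205290)*(k + C(-504, -2172)) = (1131*(21 + 1131) + 3205290)*(-21281 - 2/703*(-2172)) = (1131*1152 + 3205290)*(-21281 + 4344/703) = (1302912 + 3205290)*(-14956199/703) = 4508202*(-14956199/703) = -67425566244198/703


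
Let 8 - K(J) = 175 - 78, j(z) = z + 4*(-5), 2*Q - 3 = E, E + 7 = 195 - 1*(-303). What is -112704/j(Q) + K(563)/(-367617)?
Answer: -41431886165/83449059 ≈ -496.49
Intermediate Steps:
E = 491 (E = -7 + (195 - 1*(-303)) = -7 + (195 + 303) = -7 + 498 = 491)
Q = 247 (Q = 3/2 + (½)*491 = 3/2 + 491/2 = 247)
j(z) = -20 + z (j(z) = z - 20 = -20 + z)
K(J) = -89 (K(J) = 8 - (175 - 78) = 8 - 1*97 = 8 - 97 = -89)
-112704/j(Q) + K(563)/(-367617) = -112704/(-20 + 247) - 89/(-367617) = -112704/227 - 89*(-1/367617) = -112704*1/227 + 89/367617 = -112704/227 + 89/367617 = -41431886165/83449059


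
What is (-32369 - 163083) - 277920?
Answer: -473372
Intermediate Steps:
(-32369 - 163083) - 277920 = -195452 - 277920 = -473372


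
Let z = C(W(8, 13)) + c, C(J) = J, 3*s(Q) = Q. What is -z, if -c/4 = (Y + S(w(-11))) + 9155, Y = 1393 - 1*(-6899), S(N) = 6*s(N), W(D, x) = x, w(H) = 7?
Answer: 69831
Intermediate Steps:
s(Q) = Q/3
S(N) = 2*N (S(N) = 6*(N/3) = 2*N)
Y = 8292 (Y = 1393 + 6899 = 8292)
c = -69844 (c = -4*((8292 + 2*7) + 9155) = -4*((8292 + 14) + 9155) = -4*(8306 + 9155) = -4*17461 = -69844)
z = -69831 (z = 13 - 69844 = -69831)
-z = -1*(-69831) = 69831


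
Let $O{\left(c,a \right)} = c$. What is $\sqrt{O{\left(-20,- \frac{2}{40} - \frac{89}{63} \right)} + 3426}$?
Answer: $\sqrt{3406} \approx 58.361$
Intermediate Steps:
$\sqrt{O{\left(-20,- \frac{2}{40} - \frac{89}{63} \right)} + 3426} = \sqrt{-20 + 3426} = \sqrt{3406}$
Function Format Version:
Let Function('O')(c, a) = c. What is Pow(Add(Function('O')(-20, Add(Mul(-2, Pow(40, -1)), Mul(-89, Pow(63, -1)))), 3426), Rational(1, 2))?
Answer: Pow(3406, Rational(1, 2)) ≈ 58.361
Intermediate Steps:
Pow(Add(Function('O')(-20, Add(Mul(-2, Pow(40, -1)), Mul(-89, Pow(63, -1)))), 3426), Rational(1, 2)) = Pow(Add(-20, 3426), Rational(1, 2)) = Pow(3406, Rational(1, 2))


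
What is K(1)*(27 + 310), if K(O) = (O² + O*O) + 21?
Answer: 7751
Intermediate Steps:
K(O) = 21 + 2*O² (K(O) = (O² + O²) + 21 = 2*O² + 21 = 21 + 2*O²)
K(1)*(27 + 310) = (21 + 2*1²)*(27 + 310) = (21 + 2*1)*337 = (21 + 2)*337 = 23*337 = 7751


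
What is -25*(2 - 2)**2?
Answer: 0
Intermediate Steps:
-25*(2 - 2)**2 = -25*0**2 = -25*0 = 0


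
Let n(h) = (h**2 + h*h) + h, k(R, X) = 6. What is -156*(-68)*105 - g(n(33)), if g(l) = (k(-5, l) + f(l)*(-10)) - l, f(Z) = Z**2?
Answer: 50001255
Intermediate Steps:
n(h) = h + 2*h**2 (n(h) = (h**2 + h**2) + h = 2*h**2 + h = h + 2*h**2)
g(l) = 6 - l - 10*l**2 (g(l) = (6 + l**2*(-10)) - l = (6 - 10*l**2) - l = 6 - l - 10*l**2)
-156*(-68)*105 - g(n(33)) = -156*(-68)*105 - (6 - 33*(1 + 2*33) - 10*1089*(1 + 2*33)**2) = 10608*105 - (6 - 33*(1 + 66) - 10*1089*(1 + 66)**2) = 1113840 - (6 - 33*67 - 10*(33*67)**2) = 1113840 - (6 - 1*2211 - 10*2211**2) = 1113840 - (6 - 2211 - 10*4888521) = 1113840 - (6 - 2211 - 48885210) = 1113840 - 1*(-48887415) = 1113840 + 48887415 = 50001255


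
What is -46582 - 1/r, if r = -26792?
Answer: -1248024943/26792 ≈ -46582.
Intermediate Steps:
-46582 - 1/r = -46582 - 1/(-26792) = -46582 - 1*(-1/26792) = -46582 + 1/26792 = -1248024943/26792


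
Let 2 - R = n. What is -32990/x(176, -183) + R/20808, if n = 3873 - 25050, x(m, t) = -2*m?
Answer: 43369433/457776 ≈ 94.739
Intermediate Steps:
n = -21177
R = 21179 (R = 2 - 1*(-21177) = 2 + 21177 = 21179)
-32990/x(176, -183) + R/20808 = -32990/((-2*176)) + 21179/20808 = -32990/(-352) + 21179*(1/20808) = -32990*(-1/352) + 21179/20808 = 16495/176 + 21179/20808 = 43369433/457776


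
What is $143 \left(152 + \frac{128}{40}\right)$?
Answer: $\frac{110968}{5} \approx 22194.0$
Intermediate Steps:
$143 \left(152 + \frac{128}{40}\right) = 143 \left(152 + 128 \cdot \frac{1}{40}\right) = 143 \left(152 + \frac{16}{5}\right) = 143 \cdot \frac{776}{5} = \frac{110968}{5}$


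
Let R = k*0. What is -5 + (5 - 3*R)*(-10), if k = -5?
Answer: -55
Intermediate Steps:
R = 0 (R = -5*0 = 0)
-5 + (5 - 3*R)*(-10) = -5 + (5 - 3*0)*(-10) = -5 + (5 + 0)*(-10) = -5 + 5*(-10) = -5 - 50 = -55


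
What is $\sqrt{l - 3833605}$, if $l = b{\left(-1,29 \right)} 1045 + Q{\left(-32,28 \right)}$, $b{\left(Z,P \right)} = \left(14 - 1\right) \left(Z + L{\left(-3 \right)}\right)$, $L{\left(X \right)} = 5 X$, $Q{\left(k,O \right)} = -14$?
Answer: $i \sqrt{4050979} \approx 2012.7 i$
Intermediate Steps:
$b{\left(Z,P \right)} = -195 + 13 Z$ ($b{\left(Z,P \right)} = \left(14 - 1\right) \left(Z + 5 \left(-3\right)\right) = 13 \left(Z - 15\right) = 13 \left(-15 + Z\right) = -195 + 13 Z$)
$l = -217374$ ($l = \left(-195 + 13 \left(-1\right)\right) 1045 - 14 = \left(-195 - 13\right) 1045 - 14 = \left(-208\right) 1045 - 14 = -217360 - 14 = -217374$)
$\sqrt{l - 3833605} = \sqrt{-217374 - 3833605} = \sqrt{-4050979} = i \sqrt{4050979}$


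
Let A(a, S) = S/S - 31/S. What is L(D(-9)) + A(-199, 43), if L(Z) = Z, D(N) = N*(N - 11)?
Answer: 7752/43 ≈ 180.28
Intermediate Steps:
A(a, S) = 1 - 31/S
D(N) = N*(-11 + N)
L(D(-9)) + A(-199, 43) = -9*(-11 - 9) + (-31 + 43)/43 = -9*(-20) + (1/43)*12 = 180 + 12/43 = 7752/43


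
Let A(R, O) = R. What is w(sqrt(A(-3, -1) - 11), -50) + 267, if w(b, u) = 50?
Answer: 317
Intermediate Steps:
w(sqrt(A(-3, -1) - 11), -50) + 267 = 50 + 267 = 317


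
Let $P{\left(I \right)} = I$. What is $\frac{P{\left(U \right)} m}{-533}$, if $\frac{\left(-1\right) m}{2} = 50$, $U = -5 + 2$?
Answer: $- \frac{300}{533} \approx -0.56285$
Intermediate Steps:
$U = -3$
$m = -100$ ($m = \left(-2\right) 50 = -100$)
$\frac{P{\left(U \right)} m}{-533} = \frac{\left(-3\right) \left(-100\right)}{-533} = \left(- \frac{1}{533}\right) 300 = - \frac{300}{533}$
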